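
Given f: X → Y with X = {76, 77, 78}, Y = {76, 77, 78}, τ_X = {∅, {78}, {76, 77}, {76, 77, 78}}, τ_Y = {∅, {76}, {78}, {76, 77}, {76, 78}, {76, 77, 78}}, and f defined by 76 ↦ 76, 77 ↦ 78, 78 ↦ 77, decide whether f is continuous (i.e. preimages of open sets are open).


f is NOT continuous.

Compute f^{-1}(U) for each U ∈ τ_Y:
  U = ∅: f^{-1}(U) = ∅ ∈ τ_X ✓.
  U = {76}: f^{-1}(U) = {76} ∉ τ_X ✗.
  U = {78}: f^{-1}(U) = {77} ∉ τ_X ✗.
  U = {76, 77}: f^{-1}(U) = {76, 78} ∉ τ_X ✗.
  U = {76, 78}: f^{-1}(U) = {76, 77} ∈ τ_X ✓.
  U = {76, 77, 78}: f^{-1}(U) = {76, 77, 78} ∈ τ_X ✓.
Found U = {76} with f^{-1}(U) = {76} not in τ_X. Therefore f is NOT continuous.


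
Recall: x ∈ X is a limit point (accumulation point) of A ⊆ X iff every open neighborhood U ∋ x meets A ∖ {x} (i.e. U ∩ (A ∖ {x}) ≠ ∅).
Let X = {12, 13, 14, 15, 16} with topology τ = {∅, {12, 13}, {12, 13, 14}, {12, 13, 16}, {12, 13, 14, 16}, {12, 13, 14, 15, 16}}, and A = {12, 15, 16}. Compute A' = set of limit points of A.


A' = {13, 14, 15, 16}

For each x ∈ X, list the open sets U ∈ τ with x ∈ U, then check whether U ∩ (A ∖ {x}) ≠ ∅ for every such U.
  x = 12: open {12, 13} ∋ x has {12, 13} ∩ (A ∖ {12}) = ∅, so x is NOT a limit point.
  x = 13: opens ∋ x are {12, 13}, {12, 13, 14}, {12, 13, 16}, {12, 13, 14, 16}, {12, 13, 14, 15, 16}; each meets A ∖ {13}, so x IS a limit point.
  x = 14: opens ∋ x are {12, 13, 14}, {12, 13, 14, 16}, {12, 13, 14, 15, 16}; each meets A ∖ {14}, so x IS a limit point.
  x = 15: opens ∋ x are {12, 13, 14, 15, 16}; each meets A ∖ {15}, so x IS a limit point.
  x = 16: opens ∋ x are {12, 13, 16}, {12, 13, 14, 16}, {12, 13, 14, 15, 16}; each meets A ∖ {16}, so x IS a limit point.
Collecting: A' = {13, 14, 15, 16}.


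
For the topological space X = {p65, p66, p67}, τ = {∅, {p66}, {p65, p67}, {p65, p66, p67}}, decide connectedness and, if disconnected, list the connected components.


(X, τ) is disconnected; components = [{p66}, {p65, p67}].

Find clopen sets (U ∈ τ with X ∖ U ∈ τ):
  U = ∅, X ∖ U = {p65, p66, p67} — both open, so U is clopen.
  U = {p66}, X ∖ U = {p65, p67} — both open, so U is clopen.
  U = {p65, p67}, X ∖ U = {p66} — both open, so U is clopen.
  U = {p65, p66, p67}, X ∖ U = ∅ — both open, so U is clopen.
Nontrivial clopen(s) exist: e.g. {p65, p67}. So (X, τ) is disconnected.
Compute connected components by grouping points that agree on all clopens:
  component: {p66}
  component: {p65, p67}


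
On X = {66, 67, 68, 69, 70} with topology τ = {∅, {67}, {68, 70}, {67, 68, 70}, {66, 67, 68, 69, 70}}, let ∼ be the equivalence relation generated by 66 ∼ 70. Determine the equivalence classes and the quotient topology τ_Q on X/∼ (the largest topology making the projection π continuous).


X/∼ = {[66=70], [67], [68], [69]}; |τ_Q| = 3.

Equivalence classes: [66=70], [67], [68], [69].
Quotient map π: X → X/∼ sends 66 ↦ [66=70], 67 ↦ [67], 68 ↦ [68], 69 ↦ [69], 70 ↦ [66=70].
For each subset V ⊆ X/∼, compute π^{-1}(V) ⊆ X and check whether π^{-1}(V) ∈ τ. V is open in τ_Q iff π^{-1}(V) ∈ τ.
  V = {}: π^{-1}(V) = ∅ ∈ τ ✓.
  V = {[66=70]}: π^{-1}(V) = {66, 70} ∉ τ ✗.
  V = {[67]}: π^{-1}(V) = {67} ∈ τ ✓.
  V = {[66=70], [67]}: π^{-1}(V) = {66, 67, 70} ∉ τ ✗.
  V = {[68]}: π^{-1}(V) = {68} ∉ τ ✗.
  V = {[66=70], [68]}: π^{-1}(V) = {66, 68, 70} ∉ τ ✗.
  V = {[67], [68]}: π^{-1}(V) = {67, 68} ∉ τ ✗.
  V = {[66=70], [67], [68]}: π^{-1}(V) = {66, 67, 68, 70} ∉ τ ✗.
  V = {[69]}: π^{-1}(V) = {69} ∉ τ ✗.
  V = {[66=70], [69]}: π^{-1}(V) = {66, 69, 70} ∉ τ ✗.
  V = {[67], [69]}: π^{-1}(V) = {67, 69} ∉ τ ✗.
  V = {[66=70], [67], [69]}: π^{-1}(V) = {66, 67, 69, 70} ∉ τ ✗.
  V = {[68], [69]}: π^{-1}(V) = {68, 69} ∉ τ ✗.
  V = {[66=70], [68], [69]}: π^{-1}(V) = {66, 68, 69, 70} ∉ τ ✗.
  V = {[67], [68], [69]}: π^{-1}(V) = {67, 68, 69} ∉ τ ✗.
  V = {[66=70], [67], [68], [69]}: π^{-1}(V) = {66, 67, 68, 69, 70} ∈ τ ✓.
Open sets in the quotient: τ_Q = {{}, {[67]}, {[66=70], [67], [68], [69]}} (3 elements).


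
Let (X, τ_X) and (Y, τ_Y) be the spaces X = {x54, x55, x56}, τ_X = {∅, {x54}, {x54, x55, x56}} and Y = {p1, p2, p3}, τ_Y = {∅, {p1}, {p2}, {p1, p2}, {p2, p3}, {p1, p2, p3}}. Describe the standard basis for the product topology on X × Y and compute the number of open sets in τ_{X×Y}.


Basis B = {∅ × ∅, {x54} × {p1}, {x54} × {p2}, {x54} × {p1, p2}, {x54} × {p2, p3}, {x54} × {p1, p2, p3}, {x54, x55, x56} × {p1}, {x54, x55, x56} × {p2}, {x54, x55, x56} × {p1, p2}, {x54, x55, x56} × {p2, p3}, {x54, x55, x56} × {p1, p2, p3}}; |τ_{X×Y}| = 18.

Enumerate products U × V with U ∈ τ_X, V ∈ τ_Y (deduplicated):
  ∅ × ∅ = {} (∅)
  {x54} × {p1} = {(x54,p1)}
  {x54} × {p2} = {(x54,p2)}
  {x54} × {p1, p2} = {(x54,p1), (x54,p2)}
  {x54} × {p2, p3} = {(x54,p2), (x54,p3)}
  {x54} × {p1, p2, p3} = {(x54,p1), (x54,p2), (x54,p3)}
  {x54, x55, x56} × {p1} = {(x54,p1), (x55,p1), (x56,p1)}
  {x54, x55, x56} × {p2} = {(x54,p2), (x55,p2), (x56,p2)}
  {x54, x55, x56} × {p1, p2} = {(x54,p1), (x54,p2), (x55,p1), (x55,p2), (x56,p1), (x56,p2)}
  {x54, x55, x56} × {p2, p3} = {(x54,p2), (x54,p3), (x55,p2), (x55,p3), (x56,p2), (x56,p3)}
  {x54, x55, x56} × {p1, p2, p3} = {(x54,p1), (x54,p2), (x54,p3), (x55,p1), (x55,p2), (x55,p3), (x56,p1), (x56,p2), (x56,p3)}
These 11 distinct sets form the basis B.
Close under arbitrary unions to get τ_{X×Y}; counting gives |τ_{X×Y}| = 18.


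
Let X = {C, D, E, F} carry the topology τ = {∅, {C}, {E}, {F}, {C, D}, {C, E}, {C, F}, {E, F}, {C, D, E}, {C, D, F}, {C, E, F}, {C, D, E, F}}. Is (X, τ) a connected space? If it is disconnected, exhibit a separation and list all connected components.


(X, τ) is disconnected; components = [{E}, {F}, {C, D}].

Find clopen sets (U ∈ τ with X ∖ U ∈ τ):
  U = ∅, X ∖ U = {C, D, E, F} — both open, so U is clopen.
  U = {E}, X ∖ U = {C, D, F} — both open, so U is clopen.
  U = {F}, X ∖ U = {C, D, E} — both open, so U is clopen.
  U = {C, D}, X ∖ U = {E, F} — both open, so U is clopen.
  U = {E, F}, X ∖ U = {C, D} — both open, so U is clopen.
  U = {C, D, E}, X ∖ U = {F} — both open, so U is clopen.
  U = {C, D, F}, X ∖ U = {E} — both open, so U is clopen.
  U = {C, D, E, F}, X ∖ U = ∅ — both open, so U is clopen.
Nontrivial clopen(s) exist: e.g. {F}. So (X, τ) is disconnected.
Compute connected components by grouping points that agree on all clopens:
  component: {E}
  component: {F}
  component: {C, D}


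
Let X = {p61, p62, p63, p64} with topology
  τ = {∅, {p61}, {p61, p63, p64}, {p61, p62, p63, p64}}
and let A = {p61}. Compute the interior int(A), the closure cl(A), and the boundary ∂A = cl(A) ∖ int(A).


int(A) = {p61}, cl(A) = {p61, p62, p63, p64}, ∂A = {p62, p63, p64}.

Closed sets in (X, τ) are complements of opens:
  closed(X, τ) = {∅, {p62}, {p62, p63, p64}, {p61, p62, p63, p64}}.
int(A) = ⋃ {U ∈ τ : U ⊆ A}. Opens contained in A: ∅, {p61}.
Taking the union of these: int(A) = {p61}.
cl(A) = ⋂ {C closed : A ⊆ C}. Closed sets containing A: {p61, p62, p63, p64}.
Intersecting these: cl(A) = {p61, p62, p63, p64}.
∂A = cl(A) ∖ int(A) = {p61, p62, p63, p64} ∖ {p61} = {p62, p63, p64}.


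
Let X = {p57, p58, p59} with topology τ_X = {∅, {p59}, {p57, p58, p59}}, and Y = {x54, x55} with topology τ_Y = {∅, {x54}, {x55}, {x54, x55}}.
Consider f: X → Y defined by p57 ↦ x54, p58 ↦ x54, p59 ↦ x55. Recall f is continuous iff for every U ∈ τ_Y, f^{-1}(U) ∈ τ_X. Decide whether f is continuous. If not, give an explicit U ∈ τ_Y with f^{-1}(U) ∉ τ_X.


f is NOT continuous.

Compute f^{-1}(U) for each U ∈ τ_Y:
  U = ∅: f^{-1}(U) = ∅ ∈ τ_X ✓.
  U = {x54}: f^{-1}(U) = {p57, p58} ∉ τ_X ✗.
  U = {x55}: f^{-1}(U) = {p59} ∈ τ_X ✓.
  U = {x54, x55}: f^{-1}(U) = {p57, p58, p59} ∈ τ_X ✓.
Found U = {x54} with f^{-1}(U) = {p57, p58} not in τ_X. Therefore f is NOT continuous.


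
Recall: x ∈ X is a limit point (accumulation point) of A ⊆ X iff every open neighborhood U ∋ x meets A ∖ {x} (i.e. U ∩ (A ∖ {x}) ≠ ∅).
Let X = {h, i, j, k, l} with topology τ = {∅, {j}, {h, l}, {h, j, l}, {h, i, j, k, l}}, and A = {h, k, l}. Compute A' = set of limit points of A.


A' = {h, i, k, l}

For each x ∈ X, list the open sets U ∈ τ with x ∈ U, then check whether U ∩ (A ∖ {x}) ≠ ∅ for every such U.
  x = h: opens ∋ x are {h, l}, {h, j, l}, {h, i, j, k, l}; each meets A ∖ {h}, so x IS a limit point.
  x = i: opens ∋ x are {h, i, j, k, l}; each meets A ∖ {i}, so x IS a limit point.
  x = j: open {j} ∋ x has {j} ∩ (A ∖ {j}) = ∅, so x is NOT a limit point.
  x = k: opens ∋ x are {h, i, j, k, l}; each meets A ∖ {k}, so x IS a limit point.
  x = l: opens ∋ x are {h, l}, {h, j, l}, {h, i, j, k, l}; each meets A ∖ {l}, so x IS a limit point.
Collecting: A' = {h, i, k, l}.


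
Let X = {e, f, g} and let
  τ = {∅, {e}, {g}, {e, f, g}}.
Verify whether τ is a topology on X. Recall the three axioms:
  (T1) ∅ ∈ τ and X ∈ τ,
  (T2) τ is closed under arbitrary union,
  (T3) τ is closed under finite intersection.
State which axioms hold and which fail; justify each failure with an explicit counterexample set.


τ is NOT a topology on X.

Axiom (T1): ∅ ∈ τ? Yes; X ∈ τ? Yes.
Axiom (T2/T3): check pairwise unions and intersections of members of τ.
Counterexample for (T2): {e} ∪ {g} = {e, g} ∉ τ. Therefore τ is NOT a topology.


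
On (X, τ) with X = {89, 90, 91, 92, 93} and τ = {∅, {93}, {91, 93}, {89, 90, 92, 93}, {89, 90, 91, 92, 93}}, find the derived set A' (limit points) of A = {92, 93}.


A' = {89, 90, 91, 92}

For each x ∈ X, list the open sets U ∈ τ with x ∈ U, then check whether U ∩ (A ∖ {x}) ≠ ∅ for every such U.
  x = 89: opens ∋ x are {89, 90, 92, 93}, {89, 90, 91, 92, 93}; each meets A ∖ {89}, so x IS a limit point.
  x = 90: opens ∋ x are {89, 90, 92, 93}, {89, 90, 91, 92, 93}; each meets A ∖ {90}, so x IS a limit point.
  x = 91: opens ∋ x are {91, 93}, {89, 90, 91, 92, 93}; each meets A ∖ {91}, so x IS a limit point.
  x = 92: opens ∋ x are {89, 90, 92, 93}, {89, 90, 91, 92, 93}; each meets A ∖ {92}, so x IS a limit point.
  x = 93: open {93} ∋ x has {93} ∩ (A ∖ {93}) = ∅, so x is NOT a limit point.
Collecting: A' = {89, 90, 91, 92}.


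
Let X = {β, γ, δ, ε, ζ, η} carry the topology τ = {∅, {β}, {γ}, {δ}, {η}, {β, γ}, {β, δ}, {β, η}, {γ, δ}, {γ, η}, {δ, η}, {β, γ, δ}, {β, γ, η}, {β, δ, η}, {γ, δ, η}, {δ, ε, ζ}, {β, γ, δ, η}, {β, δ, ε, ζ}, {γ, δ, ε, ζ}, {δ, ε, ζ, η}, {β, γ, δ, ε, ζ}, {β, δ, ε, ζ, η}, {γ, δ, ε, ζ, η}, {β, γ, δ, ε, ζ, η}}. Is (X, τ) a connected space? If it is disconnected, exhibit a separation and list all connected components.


(X, τ) is disconnected; components = [{β}, {γ}, {η}, {δ, ε, ζ}].

Find clopen sets (U ∈ τ with X ∖ U ∈ τ):
  U = ∅, X ∖ U = {β, γ, δ, ε, ζ, η} — both open, so U is clopen.
  U = {β}, X ∖ U = {γ, δ, ε, ζ, η} — both open, so U is clopen.
  U = {γ}, X ∖ U = {β, δ, ε, ζ, η} — both open, so U is clopen.
  U = {η}, X ∖ U = {β, γ, δ, ε, ζ} — both open, so U is clopen.
  U = {β, γ}, X ∖ U = {δ, ε, ζ, η} — both open, so U is clopen.
  U = {β, η}, X ∖ U = {γ, δ, ε, ζ} — both open, so U is clopen.
  U = {γ, η}, X ∖ U = {β, δ, ε, ζ} — both open, so U is clopen.
  U = {β, γ, η}, X ∖ U = {δ, ε, ζ} — both open, so U is clopen.
  U = {δ, ε, ζ}, X ∖ U = {β, γ, η} — both open, so U is clopen.
  U = {β, δ, ε, ζ}, X ∖ U = {γ, η} — both open, so U is clopen.
  U = {γ, δ, ε, ζ}, X ∖ U = {β, η} — both open, so U is clopen.
  U = {δ, ε, ζ, η}, X ∖ U = {β, γ} — both open, so U is clopen.
  U = {β, γ, δ, ε, ζ}, X ∖ U = {η} — both open, so U is clopen.
  U = {β, δ, ε, ζ, η}, X ∖ U = {γ} — both open, so U is clopen.
  U = {γ, δ, ε, ζ, η}, X ∖ U = {β} — both open, so U is clopen.
  U = {β, γ, δ, ε, ζ, η}, X ∖ U = ∅ — both open, so U is clopen.
Nontrivial clopen(s) exist: e.g. {β, δ, ε, ζ}. So (X, τ) is disconnected.
Compute connected components by grouping points that agree on all clopens:
  component: {β}
  component: {γ}
  component: {η}
  component: {δ, ε, ζ}


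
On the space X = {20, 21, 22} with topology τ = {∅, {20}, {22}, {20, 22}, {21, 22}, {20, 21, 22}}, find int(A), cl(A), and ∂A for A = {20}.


int(A) = {20}, cl(A) = {20}, ∂A = ∅.

Closed sets in (X, τ) are complements of opens:
  closed(X, τ) = {∅, {20}, {21}, {20, 21}, {21, 22}, {20, 21, 22}}.
int(A) = ⋃ {U ∈ τ : U ⊆ A}. Opens contained in A: ∅, {20}.
Taking the union of these: int(A) = {20}.
cl(A) = ⋂ {C closed : A ⊆ C}. Closed sets containing A: {20}, {20, 21}, {20, 21, 22}.
Intersecting these: cl(A) = {20}.
∂A = cl(A) ∖ int(A) = {20} ∖ {20} = ∅.


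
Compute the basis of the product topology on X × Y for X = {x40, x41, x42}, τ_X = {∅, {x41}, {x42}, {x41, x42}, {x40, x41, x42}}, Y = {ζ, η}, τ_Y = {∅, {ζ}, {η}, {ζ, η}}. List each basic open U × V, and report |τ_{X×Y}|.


Basis B = {∅ × ∅, {x41} × {ζ}, {x41} × {η}, {x42} × {ζ}, {x42} × {η}, {x41} × {ζ, η}, {x41, x42} × {ζ}, {x41, x42} × {η}, {x42} × {ζ, η}, {x40, x41, x42} × {ζ}, {x40, x41, x42} × {η}, {x41, x42} × {ζ, η}, {x40, x41, x42} × {ζ, η}}; |τ_{X×Y}| = 25.

Enumerate products U × V with U ∈ τ_X, V ∈ τ_Y (deduplicated):
  ∅ × ∅ = {} (∅)
  {x41} × {ζ} = {(x41,ζ)}
  {x41} × {η} = {(x41,η)}
  {x42} × {ζ} = {(x42,ζ)}
  {x42} × {η} = {(x42,η)}
  {x41} × {ζ, η} = {(x41,ζ), (x41,η)}
  {x41, x42} × {ζ} = {(x41,ζ), (x42,ζ)}
  {x41, x42} × {η} = {(x41,η), (x42,η)}
  {x42} × {ζ, η} = {(x42,ζ), (x42,η)}
  {x40, x41, x42} × {ζ} = {(x40,ζ), (x41,ζ), (x42,ζ)}
  {x40, x41, x42} × {η} = {(x40,η), (x41,η), (x42,η)}
  {x41, x42} × {ζ, η} = {(x41,ζ), (x41,η), (x42,ζ), (x42,η)}
  {x40, x41, x42} × {ζ, η} = {(x40,ζ), (x40,η), (x41,ζ), (x41,η), (x42,ζ), (x42,η)}
These 13 distinct sets form the basis B.
Close under arbitrary unions to get τ_{X×Y}; counting gives |τ_{X×Y}| = 25.


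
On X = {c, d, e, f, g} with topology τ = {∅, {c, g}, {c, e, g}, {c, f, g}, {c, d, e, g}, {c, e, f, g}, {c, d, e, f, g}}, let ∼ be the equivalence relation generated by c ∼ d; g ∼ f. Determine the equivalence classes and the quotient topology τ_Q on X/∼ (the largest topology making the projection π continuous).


X/∼ = {[c=d], [e], [f=g]}; |τ_Q| = 2.

Equivalence classes: [c=d], [e], [f=g].
Quotient map π: X → X/∼ sends c ↦ [c=d], d ↦ [c=d], e ↦ [e], f ↦ [f=g], g ↦ [f=g].
For each subset V ⊆ X/∼, compute π^{-1}(V) ⊆ X and check whether π^{-1}(V) ∈ τ. V is open in τ_Q iff π^{-1}(V) ∈ τ.
  V = {}: π^{-1}(V) = ∅ ∈ τ ✓.
  V = {[c=d]}: π^{-1}(V) = {c, d} ∉ τ ✗.
  V = {[e]}: π^{-1}(V) = {e} ∉ τ ✗.
  V = {[c=d], [e]}: π^{-1}(V) = {c, d, e} ∉ τ ✗.
  V = {[f=g]}: π^{-1}(V) = {f, g} ∉ τ ✗.
  V = {[c=d], [f=g]}: π^{-1}(V) = {c, d, f, g} ∉ τ ✗.
  V = {[e], [f=g]}: π^{-1}(V) = {e, f, g} ∉ τ ✗.
  V = {[c=d], [e], [f=g]}: π^{-1}(V) = {c, d, e, f, g} ∈ τ ✓.
Open sets in the quotient: τ_Q = {{}, {[c=d], [e], [f=g]}} (2 elements).


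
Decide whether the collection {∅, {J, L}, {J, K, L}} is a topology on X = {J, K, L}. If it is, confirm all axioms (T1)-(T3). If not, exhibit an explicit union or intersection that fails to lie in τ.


τ IS a topology on X.

Axiom (T1): ∅ ∈ τ? Yes; X ∈ τ? Yes.
Axiom (T2/T3): check pairwise unions and intersections of members of τ.
All pairwise intersections and unions checked — each lies in τ. Therefore τ satisfies (T1), (T2), (T3): it IS a topology on X.


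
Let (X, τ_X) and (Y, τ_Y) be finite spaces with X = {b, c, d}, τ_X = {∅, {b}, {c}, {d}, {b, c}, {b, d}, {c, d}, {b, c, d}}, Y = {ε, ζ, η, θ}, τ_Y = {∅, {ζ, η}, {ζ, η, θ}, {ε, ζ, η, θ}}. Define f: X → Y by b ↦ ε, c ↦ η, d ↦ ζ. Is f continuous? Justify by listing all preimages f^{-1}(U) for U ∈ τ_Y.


f IS continuous.

Compute f^{-1}(U) for each U ∈ τ_Y:
  U = ∅: f^{-1}(U) = ∅ ∈ τ_X ✓.
  U = {ζ, η}: f^{-1}(U) = {c, d} ∈ τ_X ✓.
  U = {ζ, η, θ}: f^{-1}(U) = {c, d} ∈ τ_X ✓.
  U = {ε, ζ, η, θ}: f^{-1}(U) = {b, c, d} ∈ τ_X ✓.
Every preimage lies in τ_X, so f IS continuous.


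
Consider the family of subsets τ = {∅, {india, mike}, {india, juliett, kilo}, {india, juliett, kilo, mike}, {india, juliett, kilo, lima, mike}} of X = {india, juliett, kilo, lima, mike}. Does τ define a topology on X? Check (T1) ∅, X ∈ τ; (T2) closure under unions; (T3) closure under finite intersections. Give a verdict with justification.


τ is NOT a topology on X.

Axiom (T1): ∅ ∈ τ? Yes; X ∈ τ? Yes.
Axiom (T2/T3): check pairwise unions and intersections of members of τ.
Counterexample for (T3): {india, mike} ∩ {india, juliett, kilo} = {india} ∉ τ. Therefore τ is NOT a topology.


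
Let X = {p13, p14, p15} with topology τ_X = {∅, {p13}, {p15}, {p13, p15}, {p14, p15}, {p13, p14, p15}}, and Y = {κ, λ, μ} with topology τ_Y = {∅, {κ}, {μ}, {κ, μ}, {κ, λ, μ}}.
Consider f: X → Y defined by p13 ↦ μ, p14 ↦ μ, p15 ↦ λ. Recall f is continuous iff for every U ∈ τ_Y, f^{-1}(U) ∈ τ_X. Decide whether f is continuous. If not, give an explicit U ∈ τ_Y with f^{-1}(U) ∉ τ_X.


f is NOT continuous.

Compute f^{-1}(U) for each U ∈ τ_Y:
  U = ∅: f^{-1}(U) = ∅ ∈ τ_X ✓.
  U = {κ}: f^{-1}(U) = ∅ ∈ τ_X ✓.
  U = {μ}: f^{-1}(U) = {p13, p14} ∉ τ_X ✗.
  U = {κ, μ}: f^{-1}(U) = {p13, p14} ∉ τ_X ✗.
  U = {κ, λ, μ}: f^{-1}(U) = {p13, p14, p15} ∈ τ_X ✓.
Found U = {μ} with f^{-1}(U) = {p13, p14} not in τ_X. Therefore f is NOT continuous.


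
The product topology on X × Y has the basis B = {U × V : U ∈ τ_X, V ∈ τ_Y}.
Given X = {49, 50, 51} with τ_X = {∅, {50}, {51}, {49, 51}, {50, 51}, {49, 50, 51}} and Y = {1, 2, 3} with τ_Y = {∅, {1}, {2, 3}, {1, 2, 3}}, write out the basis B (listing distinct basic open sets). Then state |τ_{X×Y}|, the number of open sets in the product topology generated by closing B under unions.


Basis B = {∅ × ∅, {50} × {1}, {51} × {1}, {49, 51} × {1}, {50, 51} × {1}, {50} × {2, 3}, {51} × {2, 3}, {49, 50, 51} × {1}, {50} × {1, 2, 3}, {51} × {1, 2, 3}, {49, 51} × {2, 3}, {50, 51} × {2, 3}, {49, 51} × {1, 2, 3}, {49, 50, 51} × {2, 3}, {50, 51} × {1, 2, 3}, {49, 50, 51} × {1, 2, 3}}; |τ_{X×Y}| = 36.

Enumerate products U × V with U ∈ τ_X, V ∈ τ_Y (deduplicated):
  ∅ × ∅ = {} (∅)
  {50} × {1} = {(50,1)}
  {51} × {1} = {(51,1)}
  {49, 51} × {1} = {(49,1), (51,1)}
  {50, 51} × {1} = {(50,1), (51,1)}
  {50} × {2, 3} = {(50,2), (50,3)}
  {51} × {2, 3} = {(51,2), (51,3)}
  {49, 50, 51} × {1} = {(49,1), (50,1), (51,1)}
  {50} × {1, 2, 3} = {(50,1), (50,2), (50,3)}
  {51} × {1, 2, 3} = {(51,1), (51,2), (51,3)}
  {49, 51} × {2, 3} = {(49,2), (49,3), (51,2), (51,3)}
  {50, 51} × {2, 3} = {(50,2), (50,3), (51,2), (51,3)}
  {49, 51} × {1, 2, 3} = {(49,1), (49,2), (49,3), (51,1), (51,2), (51,3)}
  {49, 50, 51} × {2, 3} = {(49,2), (49,3), (50,2), (50,3), (51,2), (51,3)}
  {50, 51} × {1, 2, 3} = {(50,1), (50,2), (50,3), (51,1), (51,2), (51,3)}
  {49, 50, 51} × {1, 2, 3} = {(49,1), (49,2), (49,3), (50,1), (50,2), (50,3), (51,1), (51,2), (51,3)}
These 16 distinct sets form the basis B.
Close under arbitrary unions to get τ_{X×Y}; counting gives |τ_{X×Y}| = 36.


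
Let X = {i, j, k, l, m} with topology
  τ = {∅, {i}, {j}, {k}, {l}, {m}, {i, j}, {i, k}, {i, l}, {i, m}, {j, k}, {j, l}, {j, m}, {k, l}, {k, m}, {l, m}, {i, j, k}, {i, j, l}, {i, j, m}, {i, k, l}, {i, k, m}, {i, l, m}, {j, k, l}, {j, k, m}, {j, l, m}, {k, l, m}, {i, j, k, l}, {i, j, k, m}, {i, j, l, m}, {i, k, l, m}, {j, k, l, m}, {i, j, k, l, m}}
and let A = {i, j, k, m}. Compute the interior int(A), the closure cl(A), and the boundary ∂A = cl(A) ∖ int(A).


int(A) = {i, j, k, m}, cl(A) = {i, j, k, m}, ∂A = ∅.

Closed sets in (X, τ) are complements of opens:
  closed(X, τ) = {∅, {i}, {j}, {k}, {l}, {m}, {i, j}, {i, k}, {i, l}, {i, m}, {j, k}, {j, l}, {j, m}, {k, l}, {k, m}, {l, m}, {i, j, k}, {i, j, l}, {i, j, m}, {i, k, l}, {i, k, m}, {i, l, m}, {j, k, l}, {j, k, m}, {j, l, m}, {k, l, m}, {i, j, k, l}, {i, j, k, m}, {i, j, l, m}, {i, k, l, m}, {j, k, l, m}, {i, j, k, l, m}}.
int(A) = ⋃ {U ∈ τ : U ⊆ A}. Opens contained in A: ∅, {i}, {j}, {k}, {m}, {i, j}, {i, k}, {i, m}, {j, k}, {j, m}, {k, m}, {i, j, k}, {i, j, m}, {i, k, m}, {j, k, m}, {i, j, k, m}.
Taking the union of these: int(A) = {i, j, k, m}.
cl(A) = ⋂ {C closed : A ⊆ C}. Closed sets containing A: {i, j, k, m}, {i, j, k, l, m}.
Intersecting these: cl(A) = {i, j, k, m}.
∂A = cl(A) ∖ int(A) = {i, j, k, m} ∖ {i, j, k, m} = ∅.


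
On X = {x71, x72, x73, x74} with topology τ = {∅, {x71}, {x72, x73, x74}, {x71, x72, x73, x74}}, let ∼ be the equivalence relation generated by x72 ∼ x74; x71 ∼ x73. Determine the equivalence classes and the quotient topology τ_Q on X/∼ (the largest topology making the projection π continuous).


X/∼ = {[x71=x73], [x72=x74]}; |τ_Q| = 2.

Equivalence classes: [x71=x73], [x72=x74].
Quotient map π: X → X/∼ sends x71 ↦ [x71=x73], x72 ↦ [x72=x74], x73 ↦ [x71=x73], x74 ↦ [x72=x74].
For each subset V ⊆ X/∼, compute π^{-1}(V) ⊆ X and check whether π^{-1}(V) ∈ τ. V is open in τ_Q iff π^{-1}(V) ∈ τ.
  V = {}: π^{-1}(V) = ∅ ∈ τ ✓.
  V = {[x71=x73]}: π^{-1}(V) = {x71, x73} ∉ τ ✗.
  V = {[x72=x74]}: π^{-1}(V) = {x72, x74} ∉ τ ✗.
  V = {[x71=x73], [x72=x74]}: π^{-1}(V) = {x71, x72, x73, x74} ∈ τ ✓.
Open sets in the quotient: τ_Q = {{}, {[x71=x73], [x72=x74]}} (2 elements).


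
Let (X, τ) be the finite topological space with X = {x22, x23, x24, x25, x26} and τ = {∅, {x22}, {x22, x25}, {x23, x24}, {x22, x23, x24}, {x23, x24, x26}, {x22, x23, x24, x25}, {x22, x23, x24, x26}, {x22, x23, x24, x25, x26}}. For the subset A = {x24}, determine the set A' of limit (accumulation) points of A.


A' = {x23, x26}

For each x ∈ X, list the open sets U ∈ τ with x ∈ U, then check whether U ∩ (A ∖ {x}) ≠ ∅ for every such U.
  x = x22: open {x22} ∋ x has {x22} ∩ (A ∖ {x22}) = ∅, so x is NOT a limit point.
  x = x23: opens ∋ x are {x23, x24}, {x22, x23, x24}, {x23, x24, x26}, {x22, x23, x24, x25}, {x22, x23, x24, x26}, {x22, x23, x24, x25, x26}; each meets A ∖ {x23}, so x IS a limit point.
  x = x24: open {x23, x24} ∋ x has {x23, x24} ∩ (A ∖ {x24}) = ∅, so x is NOT a limit point.
  x = x25: open {x22, x25} ∋ x has {x22, x25} ∩ (A ∖ {x25}) = ∅, so x is NOT a limit point.
  x = x26: opens ∋ x are {x23, x24, x26}, {x22, x23, x24, x26}, {x22, x23, x24, x25, x26}; each meets A ∖ {x26}, so x IS a limit point.
Collecting: A' = {x23, x26}.


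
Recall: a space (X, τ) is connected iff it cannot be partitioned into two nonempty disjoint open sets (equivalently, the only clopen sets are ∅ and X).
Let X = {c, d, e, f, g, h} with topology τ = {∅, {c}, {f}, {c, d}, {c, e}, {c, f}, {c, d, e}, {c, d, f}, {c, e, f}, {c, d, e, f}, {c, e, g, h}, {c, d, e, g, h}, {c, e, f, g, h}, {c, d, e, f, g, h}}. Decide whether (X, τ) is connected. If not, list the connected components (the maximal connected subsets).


(X, τ) is disconnected; components = [{f}, {c, d, e, g, h}].

Find clopen sets (U ∈ τ with X ∖ U ∈ τ):
  U = ∅, X ∖ U = {c, d, e, f, g, h} — both open, so U is clopen.
  U = {f}, X ∖ U = {c, d, e, g, h} — both open, so U is clopen.
  U = {c, d, e, g, h}, X ∖ U = {f} — both open, so U is clopen.
  U = {c, d, e, f, g, h}, X ∖ U = ∅ — both open, so U is clopen.
Nontrivial clopen(s) exist: e.g. {f}. So (X, τ) is disconnected.
Compute connected components by grouping points that agree on all clopens:
  component: {f}
  component: {c, d, e, g, h}


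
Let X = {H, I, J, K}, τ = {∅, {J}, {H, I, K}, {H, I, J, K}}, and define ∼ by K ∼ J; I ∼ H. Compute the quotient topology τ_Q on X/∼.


X/∼ = {[H=I], [J=K]}; |τ_Q| = 2.

Equivalence classes: [H=I], [J=K].
Quotient map π: X → X/∼ sends H ↦ [H=I], I ↦ [H=I], J ↦ [J=K], K ↦ [J=K].
For each subset V ⊆ X/∼, compute π^{-1}(V) ⊆ X and check whether π^{-1}(V) ∈ τ. V is open in τ_Q iff π^{-1}(V) ∈ τ.
  V = {}: π^{-1}(V) = ∅ ∈ τ ✓.
  V = {[H=I]}: π^{-1}(V) = {H, I} ∉ τ ✗.
  V = {[J=K]}: π^{-1}(V) = {J, K} ∉ τ ✗.
  V = {[H=I], [J=K]}: π^{-1}(V) = {H, I, J, K} ∈ τ ✓.
Open sets in the quotient: τ_Q = {{}, {[H=I], [J=K]}} (2 elements).


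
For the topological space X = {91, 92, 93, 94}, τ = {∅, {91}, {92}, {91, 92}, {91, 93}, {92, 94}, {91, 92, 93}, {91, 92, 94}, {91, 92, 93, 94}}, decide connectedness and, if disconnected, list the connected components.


(X, τ) is disconnected; components = [{91, 93}, {92, 94}].

Find clopen sets (U ∈ τ with X ∖ U ∈ τ):
  U = ∅, X ∖ U = {91, 92, 93, 94} — both open, so U is clopen.
  U = {91, 93}, X ∖ U = {92, 94} — both open, so U is clopen.
  U = {92, 94}, X ∖ U = {91, 93} — both open, so U is clopen.
  U = {91, 92, 93, 94}, X ∖ U = ∅ — both open, so U is clopen.
Nontrivial clopen(s) exist: e.g. {91, 93}. So (X, τ) is disconnected.
Compute connected components by grouping points that agree on all clopens:
  component: {91, 93}
  component: {92, 94}


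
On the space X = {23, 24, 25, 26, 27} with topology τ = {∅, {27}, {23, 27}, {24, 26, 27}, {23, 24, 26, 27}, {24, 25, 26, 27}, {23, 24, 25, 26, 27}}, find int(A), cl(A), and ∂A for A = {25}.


int(A) = ∅, cl(A) = {25}, ∂A = {25}.

Closed sets in (X, τ) are complements of opens:
  closed(X, τ) = {∅, {23}, {25}, {23, 25}, {24, 25, 26}, {23, 24, 25, 26}, {23, 24, 25, 26, 27}}.
int(A) = ⋃ {U ∈ τ : U ⊆ A}. Opens contained in A: ∅.
Taking the union of these: int(A) = ∅.
cl(A) = ⋂ {C closed : A ⊆ C}. Closed sets containing A: {25}, {23, 25}, {24, 25, 26}, {23, 24, 25, 26}, {23, 24, 25, 26, 27}.
Intersecting these: cl(A) = {25}.
∂A = cl(A) ∖ int(A) = {25} ∖ ∅ = {25}.


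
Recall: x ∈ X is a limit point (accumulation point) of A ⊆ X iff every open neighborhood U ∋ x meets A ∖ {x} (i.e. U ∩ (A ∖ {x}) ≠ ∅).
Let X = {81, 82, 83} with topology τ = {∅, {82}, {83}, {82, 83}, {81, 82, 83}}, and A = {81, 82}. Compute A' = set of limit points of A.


A' = {81}

For each x ∈ X, list the open sets U ∈ τ with x ∈ U, then check whether U ∩ (A ∖ {x}) ≠ ∅ for every such U.
  x = 81: opens ∋ x are {81, 82, 83}; each meets A ∖ {81}, so x IS a limit point.
  x = 82: open {82} ∋ x has {82} ∩ (A ∖ {82}) = ∅, so x is NOT a limit point.
  x = 83: open {83} ∋ x has {83} ∩ (A ∖ {83}) = ∅, so x is NOT a limit point.
Collecting: A' = {81}.


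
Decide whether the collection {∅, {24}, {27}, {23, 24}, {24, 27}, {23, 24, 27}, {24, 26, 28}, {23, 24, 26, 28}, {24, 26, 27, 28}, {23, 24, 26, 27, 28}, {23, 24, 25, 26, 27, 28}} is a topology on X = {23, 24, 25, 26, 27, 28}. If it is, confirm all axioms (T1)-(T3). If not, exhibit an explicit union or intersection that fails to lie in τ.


τ IS a topology on X.

Axiom (T1): ∅ ∈ τ? Yes; X ∈ τ? Yes.
Axiom (T2/T3): check pairwise unions and intersections of members of τ.
All pairwise intersections and unions checked — each lies in τ. Therefore τ satisfies (T1), (T2), (T3): it IS a topology on X.


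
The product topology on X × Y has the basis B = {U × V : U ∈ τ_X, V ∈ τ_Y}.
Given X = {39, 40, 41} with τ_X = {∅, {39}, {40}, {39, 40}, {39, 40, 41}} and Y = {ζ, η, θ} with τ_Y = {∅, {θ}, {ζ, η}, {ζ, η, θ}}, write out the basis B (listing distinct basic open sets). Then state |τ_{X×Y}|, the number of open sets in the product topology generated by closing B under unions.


Basis B = {∅ × ∅, {39} × {θ}, {40} × {θ}, {39} × {ζ, η}, {39, 40} × {θ}, {40} × {ζ, η}, {39} × {ζ, η, θ}, {39, 40, 41} × {θ}, {40} × {ζ, η, θ}, {39, 40} × {ζ, η}, {39, 40} × {ζ, η, θ}, {39, 40, 41} × {ζ, η}, {39, 40, 41} × {ζ, η, θ}}; |τ_{X×Y}| = 25.

Enumerate products U × V with U ∈ τ_X, V ∈ τ_Y (deduplicated):
  ∅ × ∅ = {} (∅)
  {39} × {θ} = {(39,θ)}
  {40} × {θ} = {(40,θ)}
  {39} × {ζ, η} = {(39,ζ), (39,η)}
  {39, 40} × {θ} = {(39,θ), (40,θ)}
  {40} × {ζ, η} = {(40,ζ), (40,η)}
  {39} × {ζ, η, θ} = {(39,ζ), (39,η), (39,θ)}
  {39, 40, 41} × {θ} = {(39,θ), (40,θ), (41,θ)}
  {40} × {ζ, η, θ} = {(40,ζ), (40,η), (40,θ)}
  {39, 40} × {ζ, η} = {(39,ζ), (39,η), (40,ζ), (40,η)}
  {39, 40} × {ζ, η, θ} = {(39,ζ), (39,η), (39,θ), (40,ζ), (40,η), (40,θ)}
  {39, 40, 41} × {ζ, η} = {(39,ζ), (39,η), (40,ζ), (40,η), (41,ζ), (41,η)}
  {39, 40, 41} × {ζ, η, θ} = {(39,ζ), (39,η), (39,θ), (40,ζ), (40,η), (40,θ), (41,ζ), (41,η), (41,θ)}
These 13 distinct sets form the basis B.
Close under arbitrary unions to get τ_{X×Y}; counting gives |τ_{X×Y}| = 25.


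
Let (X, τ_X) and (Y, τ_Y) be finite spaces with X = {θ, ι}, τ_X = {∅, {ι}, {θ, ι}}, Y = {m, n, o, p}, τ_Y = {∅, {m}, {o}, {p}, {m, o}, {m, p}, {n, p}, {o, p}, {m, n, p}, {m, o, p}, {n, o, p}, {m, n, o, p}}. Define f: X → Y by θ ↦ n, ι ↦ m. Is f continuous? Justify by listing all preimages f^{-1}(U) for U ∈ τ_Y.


f is NOT continuous.

Compute f^{-1}(U) for each U ∈ τ_Y:
  U = ∅: f^{-1}(U) = ∅ ∈ τ_X ✓.
  U = {m}: f^{-1}(U) = {ι} ∈ τ_X ✓.
  U = {o}: f^{-1}(U) = ∅ ∈ τ_X ✓.
  U = {p}: f^{-1}(U) = ∅ ∈ τ_X ✓.
  U = {m, o}: f^{-1}(U) = {ι} ∈ τ_X ✓.
  U = {m, p}: f^{-1}(U) = {ι} ∈ τ_X ✓.
  U = {n, p}: f^{-1}(U) = {θ} ∉ τ_X ✗.
  U = {o, p}: f^{-1}(U) = ∅ ∈ τ_X ✓.
  U = {m, n, p}: f^{-1}(U) = {θ, ι} ∈ τ_X ✓.
  U = {m, o, p}: f^{-1}(U) = {ι} ∈ τ_X ✓.
  U = {n, o, p}: f^{-1}(U) = {θ} ∉ τ_X ✗.
  U = {m, n, o, p}: f^{-1}(U) = {θ, ι} ∈ τ_X ✓.
Found U = {n, p} with f^{-1}(U) = {θ} not in τ_X. Therefore f is NOT continuous.


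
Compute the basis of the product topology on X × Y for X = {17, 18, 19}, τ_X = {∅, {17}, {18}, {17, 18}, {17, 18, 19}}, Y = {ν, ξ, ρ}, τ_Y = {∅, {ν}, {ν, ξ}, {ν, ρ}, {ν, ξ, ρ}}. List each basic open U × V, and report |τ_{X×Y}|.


Basis B = {∅ × ∅, {17} × {ν}, {18} × {ν}, {17} × {ν, ξ}, {17} × {ν, ρ}, {17, 18} × {ν}, {18} × {ν, ξ}, {18} × {ν, ρ}, {17} × {ν, ξ, ρ}, {17, 18, 19} × {ν}, {18} × {ν, ξ, ρ}, {17, 18} × {ν, ξ}, {17, 18} × {ν, ρ}, {17, 18} × {ν, ξ, ρ}, {17, 18, 19} × {ν, ξ}, {17, 18, 19} × {ν, ρ}, {17, 18, 19} × {ν, ξ, ρ}}; |τ_{X×Y}| = 50.

Enumerate products U × V with U ∈ τ_X, V ∈ τ_Y (deduplicated):
  ∅ × ∅ = {} (∅)
  {17} × {ν} = {(17,ν)}
  {18} × {ν} = {(18,ν)}
  {17} × {ν, ξ} = {(17,ν), (17,ξ)}
  {17} × {ν, ρ} = {(17,ν), (17,ρ)}
  {17, 18} × {ν} = {(17,ν), (18,ν)}
  {18} × {ν, ξ} = {(18,ν), (18,ξ)}
  {18} × {ν, ρ} = {(18,ν), (18,ρ)}
  {17} × {ν, ξ, ρ} = {(17,ν), (17,ξ), (17,ρ)}
  {17, 18, 19} × {ν} = {(17,ν), (18,ν), (19,ν)}
  {18} × {ν, ξ, ρ} = {(18,ν), (18,ξ), (18,ρ)}
  {17, 18} × {ν, ξ} = {(17,ν), (17,ξ), (18,ν), (18,ξ)}
  {17, 18} × {ν, ρ} = {(17,ν), (17,ρ), (18,ν), (18,ρ)}
  {17, 18} × {ν, ξ, ρ} = {(17,ν), (17,ξ), (17,ρ), (18,ν), (18,ξ), (18,ρ)}
  {17, 18, 19} × {ν, ξ} = {(17,ν), (17,ξ), (18,ν), (18,ξ), (19,ν), (19,ξ)}
  {17, 18, 19} × {ν, ρ} = {(17,ν), (17,ρ), (18,ν), (18,ρ), (19,ν), (19,ρ)}
  {17, 18, 19} × {ν, ξ, ρ} = {(17,ν), (17,ξ), (17,ρ), (18,ν), (18,ξ), (18,ρ), (19,ν), (19,ξ), (19,ρ)}
These 17 distinct sets form the basis B.
Close under arbitrary unions to get τ_{X×Y}; counting gives |τ_{X×Y}| = 50.


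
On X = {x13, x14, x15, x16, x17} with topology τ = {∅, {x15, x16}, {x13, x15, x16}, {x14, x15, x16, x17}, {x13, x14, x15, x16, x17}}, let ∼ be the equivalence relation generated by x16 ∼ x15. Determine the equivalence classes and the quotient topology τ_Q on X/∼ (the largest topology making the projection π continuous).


X/∼ = {[x13], [x14], [x15=x16], [x17]}; |τ_Q| = 5.

Equivalence classes: [x13], [x14], [x15=x16], [x17].
Quotient map π: X → X/∼ sends x13 ↦ [x13], x14 ↦ [x14], x15 ↦ [x15=x16], x16 ↦ [x15=x16], x17 ↦ [x17].
For each subset V ⊆ X/∼, compute π^{-1}(V) ⊆ X and check whether π^{-1}(V) ∈ τ. V is open in τ_Q iff π^{-1}(V) ∈ τ.
  V = {}: π^{-1}(V) = ∅ ∈ τ ✓.
  V = {[x13]}: π^{-1}(V) = {x13} ∉ τ ✗.
  V = {[x14]}: π^{-1}(V) = {x14} ∉ τ ✗.
  V = {[x13], [x14]}: π^{-1}(V) = {x13, x14} ∉ τ ✗.
  V = {[x15=x16]}: π^{-1}(V) = {x15, x16} ∈ τ ✓.
  V = {[x13], [x15=x16]}: π^{-1}(V) = {x13, x15, x16} ∈ τ ✓.
  V = {[x14], [x15=x16]}: π^{-1}(V) = {x14, x15, x16} ∉ τ ✗.
  V = {[x13], [x14], [x15=x16]}: π^{-1}(V) = {x13, x14, x15, x16} ∉ τ ✗.
  V = {[x17]}: π^{-1}(V) = {x17} ∉ τ ✗.
  V = {[x13], [x17]}: π^{-1}(V) = {x13, x17} ∉ τ ✗.
  V = {[x14], [x17]}: π^{-1}(V) = {x14, x17} ∉ τ ✗.
  V = {[x13], [x14], [x17]}: π^{-1}(V) = {x13, x14, x17} ∉ τ ✗.
  V = {[x15=x16], [x17]}: π^{-1}(V) = {x15, x16, x17} ∉ τ ✗.
  V = {[x13], [x15=x16], [x17]}: π^{-1}(V) = {x13, x15, x16, x17} ∉ τ ✗.
  V = {[x14], [x15=x16], [x17]}: π^{-1}(V) = {x14, x15, x16, x17} ∈ τ ✓.
  V = {[x13], [x14], [x15=x16], [x17]}: π^{-1}(V) = {x13, x14, x15, x16, x17} ∈ τ ✓.
Open sets in the quotient: τ_Q = {{}, {[x15=x16]}, {[x13], [x15=x16]}, {[x14], [x15=x16], [x17]}, {[x13], [x14], [x15=x16], [x17]}} (5 elements).


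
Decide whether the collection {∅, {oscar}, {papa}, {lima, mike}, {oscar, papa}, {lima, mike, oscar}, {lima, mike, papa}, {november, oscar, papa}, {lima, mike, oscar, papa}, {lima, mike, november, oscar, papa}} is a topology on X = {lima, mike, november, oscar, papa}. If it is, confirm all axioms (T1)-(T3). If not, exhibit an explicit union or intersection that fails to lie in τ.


τ IS a topology on X.

Axiom (T1): ∅ ∈ τ? Yes; X ∈ τ? Yes.
Axiom (T2/T3): check pairwise unions and intersections of members of τ.
All pairwise intersections and unions checked — each lies in τ. Therefore τ satisfies (T1), (T2), (T3): it IS a topology on X.


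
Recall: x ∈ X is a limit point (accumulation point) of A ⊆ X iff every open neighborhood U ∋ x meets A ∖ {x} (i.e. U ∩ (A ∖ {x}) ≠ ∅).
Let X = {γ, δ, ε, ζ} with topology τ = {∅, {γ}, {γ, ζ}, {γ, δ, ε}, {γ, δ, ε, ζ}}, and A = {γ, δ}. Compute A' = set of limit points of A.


A' = {δ, ε, ζ}

For each x ∈ X, list the open sets U ∈ τ with x ∈ U, then check whether U ∩ (A ∖ {x}) ≠ ∅ for every such U.
  x = γ: open {γ} ∋ x has {γ} ∩ (A ∖ {γ}) = ∅, so x is NOT a limit point.
  x = δ: opens ∋ x are {γ, δ, ε}, {γ, δ, ε, ζ}; each meets A ∖ {δ}, so x IS a limit point.
  x = ε: opens ∋ x are {γ, δ, ε}, {γ, δ, ε, ζ}; each meets A ∖ {ε}, so x IS a limit point.
  x = ζ: opens ∋ x are {γ, ζ}, {γ, δ, ε, ζ}; each meets A ∖ {ζ}, so x IS a limit point.
Collecting: A' = {δ, ε, ζ}.


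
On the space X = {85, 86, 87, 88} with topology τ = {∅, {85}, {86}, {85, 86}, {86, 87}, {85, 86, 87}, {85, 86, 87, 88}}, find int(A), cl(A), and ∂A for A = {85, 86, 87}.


int(A) = {85, 86, 87}, cl(A) = {85, 86, 87, 88}, ∂A = {88}.

Closed sets in (X, τ) are complements of opens:
  closed(X, τ) = {∅, {88}, {85, 88}, {87, 88}, {85, 87, 88}, {86, 87, 88}, {85, 86, 87, 88}}.
int(A) = ⋃ {U ∈ τ : U ⊆ A}. Opens contained in A: ∅, {85}, {86}, {85, 86}, {86, 87}, {85, 86, 87}.
Taking the union of these: int(A) = {85, 86, 87}.
cl(A) = ⋂ {C closed : A ⊆ C}. Closed sets containing A: {85, 86, 87, 88}.
Intersecting these: cl(A) = {85, 86, 87, 88}.
∂A = cl(A) ∖ int(A) = {85, 86, 87, 88} ∖ {85, 86, 87} = {88}.


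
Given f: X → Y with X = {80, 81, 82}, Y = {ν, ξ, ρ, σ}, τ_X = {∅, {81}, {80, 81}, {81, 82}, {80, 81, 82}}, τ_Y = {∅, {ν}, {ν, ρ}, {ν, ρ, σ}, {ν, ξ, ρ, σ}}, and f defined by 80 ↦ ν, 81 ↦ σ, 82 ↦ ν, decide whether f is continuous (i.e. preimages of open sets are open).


f is NOT continuous.

Compute f^{-1}(U) for each U ∈ τ_Y:
  U = ∅: f^{-1}(U) = ∅ ∈ τ_X ✓.
  U = {ν}: f^{-1}(U) = {80, 82} ∉ τ_X ✗.
  U = {ν, ρ}: f^{-1}(U) = {80, 82} ∉ τ_X ✗.
  U = {ν, ρ, σ}: f^{-1}(U) = {80, 81, 82} ∈ τ_X ✓.
  U = {ν, ξ, ρ, σ}: f^{-1}(U) = {80, 81, 82} ∈ τ_X ✓.
Found U = {ν} with f^{-1}(U) = {80, 82} not in τ_X. Therefore f is NOT continuous.


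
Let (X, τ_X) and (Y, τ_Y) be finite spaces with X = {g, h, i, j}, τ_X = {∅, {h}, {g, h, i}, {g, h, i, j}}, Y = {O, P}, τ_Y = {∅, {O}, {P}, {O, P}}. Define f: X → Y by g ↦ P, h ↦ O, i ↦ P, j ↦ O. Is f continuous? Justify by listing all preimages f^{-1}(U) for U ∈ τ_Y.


f is NOT continuous.

Compute f^{-1}(U) for each U ∈ τ_Y:
  U = ∅: f^{-1}(U) = ∅ ∈ τ_X ✓.
  U = {O}: f^{-1}(U) = {h, j} ∉ τ_X ✗.
  U = {P}: f^{-1}(U) = {g, i} ∉ τ_X ✗.
  U = {O, P}: f^{-1}(U) = {g, h, i, j} ∈ τ_X ✓.
Found U = {O} with f^{-1}(U) = {h, j} not in τ_X. Therefore f is NOT continuous.


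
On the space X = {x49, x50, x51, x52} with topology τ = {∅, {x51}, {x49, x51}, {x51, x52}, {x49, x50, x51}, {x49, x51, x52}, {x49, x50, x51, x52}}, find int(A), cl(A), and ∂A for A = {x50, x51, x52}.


int(A) = {x51, x52}, cl(A) = {x49, x50, x51, x52}, ∂A = {x49, x50}.

Closed sets in (X, τ) are complements of opens:
  closed(X, τ) = {∅, {x50}, {x52}, {x49, x50}, {x50, x52}, {x49, x50, x52}, {x49, x50, x51, x52}}.
int(A) = ⋃ {U ∈ τ : U ⊆ A}. Opens contained in A: ∅, {x51}, {x51, x52}.
Taking the union of these: int(A) = {x51, x52}.
cl(A) = ⋂ {C closed : A ⊆ C}. Closed sets containing A: {x49, x50, x51, x52}.
Intersecting these: cl(A) = {x49, x50, x51, x52}.
∂A = cl(A) ∖ int(A) = {x49, x50, x51, x52} ∖ {x51, x52} = {x49, x50}.


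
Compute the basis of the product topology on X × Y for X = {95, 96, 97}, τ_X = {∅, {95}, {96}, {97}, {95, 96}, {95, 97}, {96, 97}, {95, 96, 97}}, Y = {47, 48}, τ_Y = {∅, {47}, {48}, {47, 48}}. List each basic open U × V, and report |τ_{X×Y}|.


Basis B = {∅ × ∅, {95} × {47}, {95} × {48}, {96} × {47}, {96} × {48}, {97} × {47}, {97} × {48}, {95} × {47, 48}, {95, 96} × {47}, {95, 97} × {47}, {95, 96} × {48}, {95, 97} × {48}, {96} × {47, 48}, {96, 97} × {47}, {96, 97} × {48}, {97} × {47, 48}, {95, 96, 97} × {47}, {95, 96, 97} × {48}, {95, 96} × {47, 48}, {95, 97} × {47, 48}, {96, 97} × {47, 48}, {95, 96, 97} × {47, 48}}; |τ_{X×Y}| = 64.

Enumerate products U × V with U ∈ τ_X, V ∈ τ_Y (deduplicated):
  ∅ × ∅ = {} (∅)
  {95} × {47} = {(95,47)}
  {95} × {48} = {(95,48)}
  {96} × {47} = {(96,47)}
  {96} × {48} = {(96,48)}
  {97} × {47} = {(97,47)}
  {97} × {48} = {(97,48)}
  {95} × {47, 48} = {(95,47), (95,48)}
  {95, 96} × {47} = {(95,47), (96,47)}
  {95, 97} × {47} = {(95,47), (97,47)}
  {95, 96} × {48} = {(95,48), (96,48)}
  {95, 97} × {48} = {(95,48), (97,48)}
  {96} × {47, 48} = {(96,47), (96,48)}
  {96, 97} × {47} = {(96,47), (97,47)}
  {96, 97} × {48} = {(96,48), (97,48)}
  {97} × {47, 48} = {(97,47), (97,48)}
  {95, 96, 97} × {47} = {(95,47), (96,47), (97,47)}
  {95, 96, 97} × {48} = {(95,48), (96,48), (97,48)}
  {95, 96} × {47, 48} = {(95,47), (95,48), (96,47), (96,48)}
  {95, 97} × {47, 48} = {(95,47), (95,48), (97,47), (97,48)}
  {96, 97} × {47, 48} = {(96,47), (96,48), (97,47), (97,48)}
  {95, 96, 97} × {47, 48} = {(95,47), (95,48), (96,47), (96,48), (97,47), (97,48)}
These 22 distinct sets form the basis B.
Close under arbitrary unions to get τ_{X×Y}; counting gives |τ_{X×Y}| = 64.


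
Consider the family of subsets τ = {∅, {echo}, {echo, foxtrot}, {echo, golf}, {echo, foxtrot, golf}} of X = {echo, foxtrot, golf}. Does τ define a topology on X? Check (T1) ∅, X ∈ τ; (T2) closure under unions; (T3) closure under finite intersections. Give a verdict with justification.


τ IS a topology on X.

Axiom (T1): ∅ ∈ τ? Yes; X ∈ τ? Yes.
Axiom (T2/T3): check pairwise unions and intersections of members of τ.
All pairwise intersections and unions checked — each lies in τ. Therefore τ satisfies (T1), (T2), (T3): it IS a topology on X.
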